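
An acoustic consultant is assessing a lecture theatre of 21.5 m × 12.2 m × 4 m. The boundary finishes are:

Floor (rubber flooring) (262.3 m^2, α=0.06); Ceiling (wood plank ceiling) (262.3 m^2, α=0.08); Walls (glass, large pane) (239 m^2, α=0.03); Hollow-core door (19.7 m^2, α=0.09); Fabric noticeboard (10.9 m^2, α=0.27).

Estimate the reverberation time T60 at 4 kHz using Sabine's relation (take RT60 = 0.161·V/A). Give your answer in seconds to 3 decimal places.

A = Σ Sᵢαᵢ = 262.3*0.06 + 262.3*0.08 + 239*0.03 + 19.7*0.09 + 10.9*0.27 = 48.608 sabins.
Volume V = 21.5 × 12.2 × 4 = 1049.2 m³.
Sabine: RT60 = 0.161 × 1049.2 / 48.608 = 3.475 s.

3.475 seconds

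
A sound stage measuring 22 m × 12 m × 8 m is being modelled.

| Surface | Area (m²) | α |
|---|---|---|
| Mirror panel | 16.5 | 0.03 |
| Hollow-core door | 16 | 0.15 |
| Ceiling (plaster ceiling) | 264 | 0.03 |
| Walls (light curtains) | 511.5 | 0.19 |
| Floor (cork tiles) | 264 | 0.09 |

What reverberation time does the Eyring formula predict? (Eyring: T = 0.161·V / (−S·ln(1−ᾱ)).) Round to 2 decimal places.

2.42 seconds

S = Σ Sᵢ = 1072.0 m².
Σ(Sᵢαᵢ) = 16.5×0.03 + 16×0.15 + 264×0.03 + 511.5×0.19 + 264×0.09 = 131.760.
Mean coefficient ᾱ = A/S = 0.1229.
−S·ln(1−ᾱ) = −1072.0 × ln(1 − 0.1229) = 140.576.
V = 22 × 12 × 8 = 2112 m³.
RT60 = 0.161 × 2112 / 140.576 = 2.42 s.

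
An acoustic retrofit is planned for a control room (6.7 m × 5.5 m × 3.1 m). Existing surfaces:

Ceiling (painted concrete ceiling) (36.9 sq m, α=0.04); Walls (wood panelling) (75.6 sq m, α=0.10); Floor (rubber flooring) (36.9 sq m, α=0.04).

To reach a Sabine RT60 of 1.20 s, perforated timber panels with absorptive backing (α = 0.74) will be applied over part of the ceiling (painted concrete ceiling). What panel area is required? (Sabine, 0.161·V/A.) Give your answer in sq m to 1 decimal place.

Total absorption A₁ = 36.9×0.04 + 75.6×0.10 + 36.9×0.04
  = 1.476 + 7.560 + 1.476 = 10.512 sq m sabins.
Required A₂ = 0.161·114.235/1.20 = 15.327 sabins.
ΔA needed = 15.327 − 10.512 = 4.815 sabins.
Each sq m of panel replacing the ceiling (painted concrete ceiling) adds (0.74 − 0.04) = 0.70 sabins.
Panel area = 4.815 / 0.70 = 6.9 sq m.

6.9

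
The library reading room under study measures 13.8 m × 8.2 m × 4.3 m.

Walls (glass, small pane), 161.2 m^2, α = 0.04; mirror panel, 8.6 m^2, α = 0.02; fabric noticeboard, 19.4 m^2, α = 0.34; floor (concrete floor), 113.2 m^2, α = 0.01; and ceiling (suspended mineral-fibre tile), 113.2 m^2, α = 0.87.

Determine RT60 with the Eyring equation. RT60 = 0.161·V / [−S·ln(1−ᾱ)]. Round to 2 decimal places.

S = Σ Sᵢ = 415.6 m^2.
Σ(Sᵢαᵢ) = 161.2×0.04 + 8.6×0.02 + 19.4×0.34 + 113.2×0.01 + 113.2×0.87 = 112.832.
ᾱ = 112.832 / 415.6 = 0.2715.
Eyring denominator: −S ln(1−ᾱ) = 131.649.
V = 13.8 × 8.2 × 4.3 = 486.588 m³.
T = 0.161·V/[−S·ln(1−ᾱ)] = 0.161·486.588/131.649 = 0.60 s.

0.60 s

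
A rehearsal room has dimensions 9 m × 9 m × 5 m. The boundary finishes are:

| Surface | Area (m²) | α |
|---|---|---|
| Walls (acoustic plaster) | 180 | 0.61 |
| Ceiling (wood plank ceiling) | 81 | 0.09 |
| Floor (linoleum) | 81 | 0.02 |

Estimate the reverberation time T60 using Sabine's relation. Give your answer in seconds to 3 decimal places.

Equivalent absorption area: A = 180×0.61 + 81×0.09 + 81×0.02 = 118.710 m².
Room volume: 405 m³.
RT60 = 0.161 · V / A = 0.161 × 405 / 118.710 = 0.549 s.

0.549 seconds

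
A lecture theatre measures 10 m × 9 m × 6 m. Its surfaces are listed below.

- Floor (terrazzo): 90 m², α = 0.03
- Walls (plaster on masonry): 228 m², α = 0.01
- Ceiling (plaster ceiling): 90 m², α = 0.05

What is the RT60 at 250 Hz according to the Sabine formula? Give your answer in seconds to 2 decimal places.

9.17 s

A = Σ Sᵢαᵢ = 90·0.03 + 228·0.01 + 90·0.05 = 9.480 sabins.
V = 10·9·6 = 540 m³.
RT60 = 0.161 · V / A = 0.161 × 540 / 9.480 = 9.17 s.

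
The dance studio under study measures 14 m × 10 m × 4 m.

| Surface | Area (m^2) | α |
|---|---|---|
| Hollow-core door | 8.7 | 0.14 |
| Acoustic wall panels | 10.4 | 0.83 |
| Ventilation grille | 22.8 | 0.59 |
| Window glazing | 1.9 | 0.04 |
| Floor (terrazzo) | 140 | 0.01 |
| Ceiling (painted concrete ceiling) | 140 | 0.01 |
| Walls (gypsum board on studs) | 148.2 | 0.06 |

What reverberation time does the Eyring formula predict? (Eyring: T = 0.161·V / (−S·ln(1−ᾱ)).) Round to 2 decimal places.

2.47 s

S = Σ Sᵢ = 472.0 m^2.
Absorption A = 8.7×0.14 + 10.4×0.83 + 22.8×0.59 + 1.9×0.04 + 140×0.01 + 140×0.01 + 148.2×0.06 = 35.070 sabins.
Mean coefficient ᾱ = A/S = 0.0743.
Eyring denominator: −S ln(1−ᾱ) = 36.441.
V = 14 × 10 × 4 = 560 m³.
T = 0.161·V/[−S·ln(1−ᾱ)] = 0.161·560/36.441 = 2.47 s.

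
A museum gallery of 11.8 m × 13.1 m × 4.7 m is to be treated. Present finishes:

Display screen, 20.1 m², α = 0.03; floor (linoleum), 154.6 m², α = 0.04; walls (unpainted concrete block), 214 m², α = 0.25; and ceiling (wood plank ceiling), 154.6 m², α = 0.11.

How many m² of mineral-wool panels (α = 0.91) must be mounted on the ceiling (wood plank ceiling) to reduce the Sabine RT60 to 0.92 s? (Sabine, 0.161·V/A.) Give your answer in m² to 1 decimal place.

62.3

Summing Sᵢαᵢ: 0.603 + 6.184 + 53.500 + 17.006 → A₁ = 77.293 sabins.
Required A₂ = 0.161·726.526/0.92 = 127.142 sabins.
ΔA needed = 127.142 − 77.293 = 49.849 sabins.
Net gain per m²: Δα = 0.91 − 0.11 = 0.80.
Panel area = 49.849 / 0.80 = 62.3 m².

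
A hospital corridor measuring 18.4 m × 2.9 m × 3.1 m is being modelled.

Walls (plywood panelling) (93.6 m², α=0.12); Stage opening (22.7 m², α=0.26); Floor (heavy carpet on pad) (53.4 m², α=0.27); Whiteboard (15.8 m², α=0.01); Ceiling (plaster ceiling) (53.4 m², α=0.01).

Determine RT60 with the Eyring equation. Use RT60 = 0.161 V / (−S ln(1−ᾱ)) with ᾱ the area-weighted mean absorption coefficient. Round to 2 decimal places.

S = Σ Sᵢ = 238.9 m².
Σ(Sᵢαᵢ) = 93.6×0.12 + 22.7×0.26 + 53.4×0.27 + 15.8×0.01 + 53.4×0.01 = 32.244.
Mean coefficient ᾱ = A/S = 0.1350.
−S·ln(1−ᾱ) = −238.9 × ln(1 − 0.1350) = 34.647.
V = 18.4 × 2.9 × 3.1 = 165.416 m³.
RT60 = 0.161 × 165.416 / 34.647 = 0.77 s.

0.77 seconds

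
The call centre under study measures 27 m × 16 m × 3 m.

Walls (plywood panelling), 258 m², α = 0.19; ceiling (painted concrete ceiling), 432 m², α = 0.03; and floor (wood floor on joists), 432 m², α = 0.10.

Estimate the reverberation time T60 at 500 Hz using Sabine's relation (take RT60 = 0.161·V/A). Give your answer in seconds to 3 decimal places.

1.984 seconds

Total absorption A = 258×0.19 + 432×0.03 + 432×0.10
  = 49.020 + 12.960 + 43.200 = 105.180 m² sabins.
Room volume: 1296 m³.
T = 0.161 V/A = 0.161·1296/105.180 = 1.984 s.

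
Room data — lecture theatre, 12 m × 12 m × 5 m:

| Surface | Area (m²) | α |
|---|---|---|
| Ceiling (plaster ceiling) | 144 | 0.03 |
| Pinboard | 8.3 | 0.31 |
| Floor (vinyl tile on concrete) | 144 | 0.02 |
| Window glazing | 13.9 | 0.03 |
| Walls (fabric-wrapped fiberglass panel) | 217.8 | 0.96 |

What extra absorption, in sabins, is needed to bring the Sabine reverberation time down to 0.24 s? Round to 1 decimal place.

263.7 sabins

Total absorption A₁ = 144×0.03 + 8.3×0.31 + 144×0.02 + 13.9×0.03 + 217.8×0.96
  = 4.320 + 2.573 + 2.880 + 0.417 + 209.088 = 219.278 m² sabins.
For T = 0.24 s, need A₂ = 0.161·V/T = 0.161·720/0.24 = 483.000 sabins.
Additional absorption ΔA = 483.000 − 219.278 = 263.7 sabins.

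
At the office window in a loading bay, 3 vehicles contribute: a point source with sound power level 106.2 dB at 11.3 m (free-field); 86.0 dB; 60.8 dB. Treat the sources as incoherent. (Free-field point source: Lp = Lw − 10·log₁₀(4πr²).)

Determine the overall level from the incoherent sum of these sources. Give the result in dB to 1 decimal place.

Source at 11.3 m: Lp = 106.2 − 10·log₁₀(4π·11.3²) = 106.2 − 10·log₁₀(1604.600) = 74.1 dB.
Converting to relative power and adding: 10^(74.1/10) + 10^(86.0/10) + 10^(60.8/10) = 4.25e+08.
L_total = 10·log₁₀(4.25e+08) = 86.3 dB.

86.3 dB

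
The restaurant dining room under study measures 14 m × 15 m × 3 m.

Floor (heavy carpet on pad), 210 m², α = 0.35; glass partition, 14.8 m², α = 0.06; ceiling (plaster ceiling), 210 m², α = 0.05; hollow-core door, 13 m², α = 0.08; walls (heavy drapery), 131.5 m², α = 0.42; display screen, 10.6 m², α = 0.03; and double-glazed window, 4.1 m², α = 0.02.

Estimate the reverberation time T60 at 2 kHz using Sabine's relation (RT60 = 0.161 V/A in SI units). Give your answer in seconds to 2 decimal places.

A = Σ Sᵢαᵢ = 210×0.35 + 14.8×0.06 + 210×0.05 + 13×0.08 + 131.5×0.42 + 10.6×0.03 + 4.1×0.02 = 141.558 sabins.
Volume V = 14 × 15 × 3 = 630 m³.
RT60 = 0.161 · V / A = 0.161 × 630 / 141.558 = 0.72 s.

0.72 sec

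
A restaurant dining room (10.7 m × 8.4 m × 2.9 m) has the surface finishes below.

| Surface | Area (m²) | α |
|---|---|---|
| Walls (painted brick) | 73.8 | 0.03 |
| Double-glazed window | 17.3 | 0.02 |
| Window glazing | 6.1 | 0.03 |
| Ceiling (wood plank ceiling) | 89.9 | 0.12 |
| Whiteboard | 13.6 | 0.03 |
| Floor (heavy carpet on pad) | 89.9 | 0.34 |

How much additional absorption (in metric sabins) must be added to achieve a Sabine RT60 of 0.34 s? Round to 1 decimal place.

78.9 sabins

Total absorption A₁ = 73.8*0.03 + 17.3*0.02 + 6.1*0.03 + 89.9*0.12 + 13.6*0.03 + 89.9*0.34
  = 2.214 + 0.346 + 0.183 + 10.788 + 0.408 + 30.566 = 44.505 m² sabins.
V = 260.652 m³. Required absorption A₂ = 0.161 × 260.652 / 0.34 = 123.426 sabins.
Shortfall: 123.426 − 44.505 = 78.9 sabins.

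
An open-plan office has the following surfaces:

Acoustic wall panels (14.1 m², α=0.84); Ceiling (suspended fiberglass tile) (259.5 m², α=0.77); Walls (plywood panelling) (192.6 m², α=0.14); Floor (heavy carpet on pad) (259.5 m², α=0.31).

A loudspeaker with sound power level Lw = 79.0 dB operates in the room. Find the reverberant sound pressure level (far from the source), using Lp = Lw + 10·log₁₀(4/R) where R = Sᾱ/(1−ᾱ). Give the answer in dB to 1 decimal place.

A = 319.068 sabins; S = 725.7 m².
ᾱ = 319.068/725.7 = 0.4397; R = Sᾱ/(1−ᾱ) = 319.068/(1−0.4397) = 569.459 m².
Lp = 79.0 + 10·log₁₀(4/569.459) = 79.0 + (-21.53) = 57.5 dB.

57.5 dB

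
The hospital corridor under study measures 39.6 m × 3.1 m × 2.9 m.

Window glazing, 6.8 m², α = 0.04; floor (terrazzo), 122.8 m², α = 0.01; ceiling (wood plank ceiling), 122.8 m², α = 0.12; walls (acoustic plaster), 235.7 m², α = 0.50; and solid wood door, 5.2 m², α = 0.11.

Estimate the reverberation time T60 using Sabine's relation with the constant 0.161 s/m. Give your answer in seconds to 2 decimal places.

0.43 s

Summing Sᵢαᵢ: 0.272 + 1.228 + 14.736 + 117.850 + 0.572 → A = 134.658 sabins.
V = 39.6·3.1·2.9 = 356.004 m³.
T = 0.161 V/A = 0.161·356.004/134.658 = 0.43 s.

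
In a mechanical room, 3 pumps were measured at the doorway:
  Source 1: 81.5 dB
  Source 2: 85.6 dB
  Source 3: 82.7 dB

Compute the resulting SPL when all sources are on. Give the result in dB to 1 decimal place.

88.4 dB

Sum in the linear (power) domain: Σ 10^(Lᵢ/10) = 10^(81.5/10) + 10^(85.6/10) + 10^(82.7/10) = 6.905e+08.
Back to dB: 10·log₁₀ Σ = 88.4 dB.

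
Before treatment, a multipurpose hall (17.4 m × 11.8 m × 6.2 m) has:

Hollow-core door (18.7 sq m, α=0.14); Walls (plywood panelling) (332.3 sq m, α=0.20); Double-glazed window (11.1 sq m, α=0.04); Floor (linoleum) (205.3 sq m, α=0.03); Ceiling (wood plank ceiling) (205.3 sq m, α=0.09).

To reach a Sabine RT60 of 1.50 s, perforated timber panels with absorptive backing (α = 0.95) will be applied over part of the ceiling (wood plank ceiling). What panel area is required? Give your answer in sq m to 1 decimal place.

Summing Sᵢαᵢ: 2.618 + 66.460 + 0.444 + 6.159 + 18.477 → A₁ = 94.158 sabins.
V = 1272.984 m³. Target absorption A₂ = 0.161 × 1272.984 / 1.50 = 136.634 sabins.
Absorption to add: 136.634 − 94.158 = 42.476 sabins.
Net gain per sq m: Δα = 0.95 − 0.09 = 0.86.
Area = ΔA/Δα = 42.476/0.86 = 49.4 sq m.

49.4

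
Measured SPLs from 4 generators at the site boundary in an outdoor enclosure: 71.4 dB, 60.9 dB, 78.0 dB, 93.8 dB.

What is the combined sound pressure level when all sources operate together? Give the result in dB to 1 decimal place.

93.9 dB

Sum in the linear (power) domain: Σ 10^(Lᵢ/10) = 10^(71.4/10) + 10^(60.9/10) + 10^(78.0/10) + 10^(93.8/10) = 2.477e+09.
Back to dB: 10·log₁₀ Σ = 93.9 dB.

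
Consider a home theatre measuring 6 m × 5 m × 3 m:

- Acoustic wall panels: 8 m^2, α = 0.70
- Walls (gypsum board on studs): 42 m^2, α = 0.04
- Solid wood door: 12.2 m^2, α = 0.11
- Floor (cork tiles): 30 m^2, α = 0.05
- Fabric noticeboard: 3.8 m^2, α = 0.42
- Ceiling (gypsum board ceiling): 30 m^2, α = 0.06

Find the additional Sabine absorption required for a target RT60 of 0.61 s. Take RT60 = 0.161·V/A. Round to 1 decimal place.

Equivalent absorption area: A₁ = 8·0.70 + 42·0.04 + 12.2·0.11 + 30·0.05 + 3.8·0.42 + 30·0.06 = 13.518 m^2.
V = 90 m³. Required absorption A₂ = 0.161 × 90 / 0.61 = 23.754 sabins.
Additional absorption ΔA = 23.754 − 13.518 = 10.2 sabins.

10.2 sabins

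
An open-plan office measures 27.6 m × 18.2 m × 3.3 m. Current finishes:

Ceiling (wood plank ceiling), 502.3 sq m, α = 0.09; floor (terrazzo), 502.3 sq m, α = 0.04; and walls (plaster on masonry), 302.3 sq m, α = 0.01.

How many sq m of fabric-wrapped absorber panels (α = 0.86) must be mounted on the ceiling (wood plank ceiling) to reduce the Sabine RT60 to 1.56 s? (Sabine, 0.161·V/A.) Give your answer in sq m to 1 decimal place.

133.5

A₁ = Σ Sᵢαᵢ = 502.3×0.09 + 502.3×0.04 + 302.3×0.01 = 68.322 sabins.
Required A₂ = 0.161·1657.656/1.56 = 171.079 sabins.
ΔA needed = 171.079 − 68.322 = 102.757 sabins.
Net gain per sq m: Δα = 0.86 − 0.09 = 0.77.
Panel area = 102.757 / 0.77 = 133.5 sq m.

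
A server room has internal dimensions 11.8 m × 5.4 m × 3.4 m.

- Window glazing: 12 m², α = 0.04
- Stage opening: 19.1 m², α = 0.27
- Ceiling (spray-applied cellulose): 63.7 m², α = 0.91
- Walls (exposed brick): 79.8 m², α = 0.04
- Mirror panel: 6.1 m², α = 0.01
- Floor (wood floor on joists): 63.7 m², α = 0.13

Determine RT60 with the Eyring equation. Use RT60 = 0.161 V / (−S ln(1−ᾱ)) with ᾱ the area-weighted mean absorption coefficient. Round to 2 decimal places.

0.39 s

Total surface area S = 12 + 19.1 + 63.7 + 79.8 + 6.1 + 63.7 = 244.4 m².
Σ(Sᵢαᵢ) = 12×0.04 + 19.1×0.27 + 63.7×0.91 + 79.8×0.04 + 6.1×0.01 + 63.7×0.13 = 75.138.
ᾱ = 75.138 / 244.4 = 0.3074.
Eyring denominator: −S ln(1−ᾱ) = 89.769.
V = 11.8 × 5.4 × 3.4 = 216.648 m³.
T = 0.161·V/[−S·ln(1−ᾱ)] = 0.161·216.648/89.769 = 0.39 s.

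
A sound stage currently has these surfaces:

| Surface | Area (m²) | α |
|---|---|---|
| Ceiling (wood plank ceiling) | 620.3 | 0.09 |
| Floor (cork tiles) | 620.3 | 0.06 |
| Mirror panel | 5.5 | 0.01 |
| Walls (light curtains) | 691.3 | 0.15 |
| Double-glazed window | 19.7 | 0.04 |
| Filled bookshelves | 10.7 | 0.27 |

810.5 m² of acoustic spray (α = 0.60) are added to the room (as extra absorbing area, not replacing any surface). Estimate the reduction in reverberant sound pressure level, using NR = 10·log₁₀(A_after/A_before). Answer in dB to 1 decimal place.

5.3 dB

Equivalent absorption area: A_before = 620.3×0.09 + 620.3×0.06 + 5.5×0.01 + 691.3×0.15 + 19.7×0.04 + 10.7×0.27 = 200.472 m².
Added absorption = 810.5 × 0.60 = 486.300 sabins.
New total A_after = 686.772 sabins.
Reduction = 10 log₁₀(A_after/A_before) = 10 log₁₀(3.4258) = 5.3 dB.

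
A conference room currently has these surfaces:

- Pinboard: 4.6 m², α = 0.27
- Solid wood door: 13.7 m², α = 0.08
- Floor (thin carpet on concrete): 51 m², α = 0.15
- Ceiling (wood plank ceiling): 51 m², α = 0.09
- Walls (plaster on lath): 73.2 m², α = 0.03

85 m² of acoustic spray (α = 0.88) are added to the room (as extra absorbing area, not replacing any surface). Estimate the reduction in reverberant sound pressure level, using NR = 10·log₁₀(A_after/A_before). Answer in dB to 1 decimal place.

Total absorption A_before = 4.6×0.27 + 13.7×0.08 + 51×0.15 + 51×0.09 + 73.2×0.03
  = 1.242 + 1.096 + 7.650 + 4.590 + 2.196 = 16.774 m² sabins.
Added absorption = 85 × 0.88 = 74.800 sabins.
A_after = 16.774 + 74.800 = 91.574 sabins.
Reduction = 10 log₁₀(A_after/A_before) = 10 log₁₀(5.4593) = 7.4 dB.

7.4 dB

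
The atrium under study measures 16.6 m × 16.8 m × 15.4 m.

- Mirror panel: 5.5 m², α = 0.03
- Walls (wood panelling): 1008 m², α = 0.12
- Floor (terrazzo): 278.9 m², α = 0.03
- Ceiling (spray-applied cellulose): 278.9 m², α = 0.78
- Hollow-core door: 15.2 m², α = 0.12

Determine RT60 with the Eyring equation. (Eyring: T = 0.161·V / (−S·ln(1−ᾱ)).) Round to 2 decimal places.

S = Σ Sᵢ = 1586.5 m².
Absorption A = 5.5·0.03 + 1008·0.12 + 278.9·0.03 + 278.9·0.78 + 15.2·0.12 = 348.858 sabins.
ᾱ = 348.858 / 1586.5 = 0.2199.
Eyring denominator: −S ln(1−ᾱ) = 393.981.
V = 16.6 × 16.8 × 15.4 = 4294.752 m³.
RT60 = 0.161 × 4294.752 / 393.981 = 1.76 s.

1.76 s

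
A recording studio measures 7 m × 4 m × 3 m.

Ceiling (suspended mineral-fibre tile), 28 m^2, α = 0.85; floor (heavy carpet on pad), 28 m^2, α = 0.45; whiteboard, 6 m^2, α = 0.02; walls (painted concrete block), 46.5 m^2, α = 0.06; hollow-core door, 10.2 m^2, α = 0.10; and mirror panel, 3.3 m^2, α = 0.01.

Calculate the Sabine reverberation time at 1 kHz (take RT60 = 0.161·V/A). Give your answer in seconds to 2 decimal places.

0.34 sec

A = Σ Sᵢαᵢ = 28*0.85 + 28*0.45 + 6*0.02 + 46.5*0.06 + 10.2*0.10 + 3.3*0.01 = 40.363 sabins.
Room volume: 84 m³.
T = 0.161 V/A = 0.161·84/40.363 = 0.34 s.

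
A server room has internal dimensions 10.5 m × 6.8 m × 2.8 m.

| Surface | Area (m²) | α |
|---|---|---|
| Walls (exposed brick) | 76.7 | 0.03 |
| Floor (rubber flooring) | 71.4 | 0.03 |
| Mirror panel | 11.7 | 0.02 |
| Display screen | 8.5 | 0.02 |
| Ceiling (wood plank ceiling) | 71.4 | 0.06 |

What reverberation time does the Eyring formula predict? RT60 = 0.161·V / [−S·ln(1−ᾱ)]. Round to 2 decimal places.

3.46 seconds

Total surface area S = 76.7 + 71.4 + 11.7 + 8.5 + 71.4 = 239.7 m².
Absorption A = 76.7·0.03 + 71.4·0.03 + 11.7·0.02 + 8.5·0.02 + 71.4·0.06 = 9.131 sabins.
Mean coefficient ᾱ = A/S = 0.0381.
Eyring denominator: −S ln(1−ᾱ) = 9.311.
V = 10.5 × 6.8 × 2.8 = 199.92 m³.
T = 0.161·V/[−S·ln(1−ᾱ)] = 0.161·199.92/9.311 = 3.46 s.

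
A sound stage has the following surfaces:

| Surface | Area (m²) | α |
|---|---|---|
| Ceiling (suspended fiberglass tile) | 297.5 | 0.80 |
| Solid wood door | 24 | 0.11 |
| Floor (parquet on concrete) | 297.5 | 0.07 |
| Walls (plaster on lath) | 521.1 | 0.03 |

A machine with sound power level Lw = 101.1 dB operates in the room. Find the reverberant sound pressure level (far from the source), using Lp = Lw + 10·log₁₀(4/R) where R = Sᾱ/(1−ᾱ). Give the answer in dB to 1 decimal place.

A = 277.098 sabins; S = 1140.1 m².
ᾱ = 0.2430, so room constant R = A/(1−ᾱ) = 366.048 m².
Lp = 101.1 + 10·log₁₀(4/366.048) = 101.1 + (-19.61) = 81.5 dB.

81.5 dB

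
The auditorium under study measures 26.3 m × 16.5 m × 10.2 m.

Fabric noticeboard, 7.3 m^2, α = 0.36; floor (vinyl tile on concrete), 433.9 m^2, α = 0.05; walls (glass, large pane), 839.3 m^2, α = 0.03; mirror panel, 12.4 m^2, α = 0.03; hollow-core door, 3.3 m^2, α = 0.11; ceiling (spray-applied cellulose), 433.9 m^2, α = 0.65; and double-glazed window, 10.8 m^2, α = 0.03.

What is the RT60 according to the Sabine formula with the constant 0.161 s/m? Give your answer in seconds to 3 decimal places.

2.143 sec

Equivalent absorption area: A = 7.3*0.36 + 433.9*0.05 + 839.3*0.03 + 12.4*0.03 + 3.3*0.11 + 433.9*0.65 + 10.8*0.03 = 332.596 m^2.
V = 26.3·16.5·10.2 = 4426.29 m³.
RT60 = 0.161 · V / A = 0.161 × 4426.29 / 332.596 = 2.143 s.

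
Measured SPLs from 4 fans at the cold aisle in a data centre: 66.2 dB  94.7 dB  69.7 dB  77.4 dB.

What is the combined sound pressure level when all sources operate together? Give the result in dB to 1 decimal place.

Converting to relative power and adding: 10^(66.2/10) + 10^(94.7/10) + 10^(69.7/10) + 10^(77.4/10) = 3.02e+09.
L_total = 10·log₁₀(3.02e+09) = 94.8 dB.

94.8 dB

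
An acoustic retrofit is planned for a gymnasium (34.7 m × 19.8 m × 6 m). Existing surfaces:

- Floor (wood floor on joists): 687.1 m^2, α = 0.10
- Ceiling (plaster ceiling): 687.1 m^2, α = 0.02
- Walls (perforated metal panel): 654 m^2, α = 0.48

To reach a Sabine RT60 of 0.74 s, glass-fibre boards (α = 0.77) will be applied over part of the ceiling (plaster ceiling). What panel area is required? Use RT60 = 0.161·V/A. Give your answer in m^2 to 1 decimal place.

Equivalent absorption area: A₁ = 687.1×0.10 + 687.1×0.02 + 654×0.48 = 396.372 m^2.
V = 4122.36 m³. Target absorption A₂ = 0.161 × 4122.36 / 0.74 = 896.892 sabins.
ΔA needed = 896.892 − 396.372 = 500.520 sabins.
Each m^2 of panel replacing the ceiling (plaster ceiling) adds (0.77 − 0.02) = 0.75 sabins.
Area = ΔA/Δα = 500.520/0.75 = 667.4 m^2.

667.4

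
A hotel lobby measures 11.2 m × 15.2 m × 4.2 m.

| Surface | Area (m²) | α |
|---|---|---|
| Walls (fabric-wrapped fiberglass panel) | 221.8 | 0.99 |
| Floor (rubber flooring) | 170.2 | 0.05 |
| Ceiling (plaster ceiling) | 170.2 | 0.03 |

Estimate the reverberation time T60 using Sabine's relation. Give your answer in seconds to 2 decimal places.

0.49 s

Total absorption A = 221.8·0.99 + 170.2·0.05 + 170.2·0.03
  = 219.582 + 8.510 + 5.106 = 233.198 m² sabins.
V = 11.2·15.2·4.2 = 715.008 m³.
T = 0.161 V/A = 0.161·715.008/233.198 = 0.49 s.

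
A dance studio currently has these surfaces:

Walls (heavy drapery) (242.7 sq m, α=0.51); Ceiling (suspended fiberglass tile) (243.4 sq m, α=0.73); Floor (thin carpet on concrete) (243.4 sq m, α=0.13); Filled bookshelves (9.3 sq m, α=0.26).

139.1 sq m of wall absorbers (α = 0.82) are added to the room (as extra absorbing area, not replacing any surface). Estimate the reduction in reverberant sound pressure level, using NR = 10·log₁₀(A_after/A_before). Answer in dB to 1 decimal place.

A_before = Σ Sᵢαᵢ = 242.7*0.51 + 243.4*0.73 + 243.4*0.13 + 9.3*0.26 = 335.519 sabins.
Added absorption = 139.1 × 0.82 = 114.062 sabins.
New total A_after = 449.581 sabins.
NR = 10·log₁₀(449.581/335.519) = 1.3 dB.

1.3 dB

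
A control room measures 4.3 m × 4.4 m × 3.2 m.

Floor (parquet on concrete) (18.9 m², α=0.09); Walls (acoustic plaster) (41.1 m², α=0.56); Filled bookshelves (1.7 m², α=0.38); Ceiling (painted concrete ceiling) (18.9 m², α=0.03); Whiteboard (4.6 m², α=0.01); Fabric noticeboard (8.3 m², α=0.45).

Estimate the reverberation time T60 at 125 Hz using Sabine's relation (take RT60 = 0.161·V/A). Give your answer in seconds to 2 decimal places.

0.33 s

A = Σ Sᵢαᵢ = 18.9·0.09 + 41.1·0.56 + 1.7·0.38 + 18.9·0.03 + 4.6·0.01 + 8.3·0.45 = 29.711 sabins.
V = 4.3·4.4·3.2 = 60.544 m³.
RT60 = 0.161 · V / A = 0.161 × 60.544 / 29.711 = 0.33 s.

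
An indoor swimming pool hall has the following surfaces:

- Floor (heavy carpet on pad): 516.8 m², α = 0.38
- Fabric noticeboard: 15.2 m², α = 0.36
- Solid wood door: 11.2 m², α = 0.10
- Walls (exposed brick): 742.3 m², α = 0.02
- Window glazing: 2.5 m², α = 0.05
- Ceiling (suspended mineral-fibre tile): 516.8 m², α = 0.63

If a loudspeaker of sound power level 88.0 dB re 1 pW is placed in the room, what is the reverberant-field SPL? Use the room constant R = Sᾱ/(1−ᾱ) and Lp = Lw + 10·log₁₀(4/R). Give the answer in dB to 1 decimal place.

65.1 dB

Σ(Sᵢαᵢ) = 516.8·0.38 + 15.2·0.36 + 11.2·0.10 + 742.3·0.02 + 2.5·0.05 + 516.8·0.63 = 543.531; total area S = 1804.8 m².
ᾱ = 0.3012, so room constant R = A/(1−ᾱ) = 777.806 m².
Lp = Lw + 10 log₁₀(4/R) = 88.0 -22.89 = 65.1 dB.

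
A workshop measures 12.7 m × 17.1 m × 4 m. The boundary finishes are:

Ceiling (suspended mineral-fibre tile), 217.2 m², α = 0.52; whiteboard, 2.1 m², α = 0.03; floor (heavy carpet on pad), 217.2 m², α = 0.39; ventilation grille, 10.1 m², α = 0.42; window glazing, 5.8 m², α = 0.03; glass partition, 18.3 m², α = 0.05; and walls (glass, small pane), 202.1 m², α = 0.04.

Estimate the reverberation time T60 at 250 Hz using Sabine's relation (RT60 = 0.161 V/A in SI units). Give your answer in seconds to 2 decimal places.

A = Σ Sᵢαᵢ = 217.2·0.52 + 2.1·0.03 + 217.2·0.39 + 10.1·0.42 + 5.8·0.03 + 18.3·0.05 + 202.1·0.04 = 211.130 sabins.
Volume V = 12.7 × 17.1 × 4 = 868.68 m³.
T = 0.161 V/A = 0.161·868.68/211.130 = 0.66 s.

0.66 sec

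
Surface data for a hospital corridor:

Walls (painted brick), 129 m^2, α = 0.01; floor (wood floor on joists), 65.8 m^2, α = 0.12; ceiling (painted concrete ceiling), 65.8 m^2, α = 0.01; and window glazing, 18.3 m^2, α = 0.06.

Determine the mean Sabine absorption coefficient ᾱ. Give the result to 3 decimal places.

S = Σ Sᵢ = 129 + 65.8 + 65.8 + 18.3 = 278.9 m^2.
Weighted sum Σ Sα = 10.942.
ᾱ = 10.942 / 278.9 = 0.039.

0.039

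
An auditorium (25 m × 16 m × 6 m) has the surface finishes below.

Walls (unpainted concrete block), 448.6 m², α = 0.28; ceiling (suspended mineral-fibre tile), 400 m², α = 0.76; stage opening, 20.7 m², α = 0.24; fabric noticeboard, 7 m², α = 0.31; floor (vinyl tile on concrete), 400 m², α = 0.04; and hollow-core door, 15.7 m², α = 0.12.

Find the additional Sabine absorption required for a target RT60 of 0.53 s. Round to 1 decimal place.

A₁ = Σ Sᵢαᵢ = 448.6·0.28 + 400·0.76 + 20.7·0.24 + 7·0.31 + 400·0.04 + 15.7·0.12 = 454.630 sabins.
V = 2400 m³. Required absorption A₂ = 0.161 × 2400 / 0.53 = 729.057 sabins.
Additional absorption ΔA = 729.057 − 454.630 = 274.4 sabins.

274.4 sabins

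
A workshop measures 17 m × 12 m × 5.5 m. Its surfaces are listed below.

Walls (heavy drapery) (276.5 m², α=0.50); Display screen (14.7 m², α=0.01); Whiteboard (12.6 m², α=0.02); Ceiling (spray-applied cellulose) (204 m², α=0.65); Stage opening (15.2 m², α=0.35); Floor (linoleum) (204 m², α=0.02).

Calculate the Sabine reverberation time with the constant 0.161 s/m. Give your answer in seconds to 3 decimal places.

Total absorption A = 276.5×0.50 + 14.7×0.01 + 12.6×0.02 + 204×0.65 + 15.2×0.35 + 204×0.02
  = 138.250 + 0.147 + 0.252 + 132.600 + 5.320 + 4.080 = 280.649 m² sabins.
Volume V = 17 × 12 × 5.5 = 1122 m³.
RT60 = 0.161 · V / A = 0.161 × 1122 / 280.649 = 0.644 s.

0.644 s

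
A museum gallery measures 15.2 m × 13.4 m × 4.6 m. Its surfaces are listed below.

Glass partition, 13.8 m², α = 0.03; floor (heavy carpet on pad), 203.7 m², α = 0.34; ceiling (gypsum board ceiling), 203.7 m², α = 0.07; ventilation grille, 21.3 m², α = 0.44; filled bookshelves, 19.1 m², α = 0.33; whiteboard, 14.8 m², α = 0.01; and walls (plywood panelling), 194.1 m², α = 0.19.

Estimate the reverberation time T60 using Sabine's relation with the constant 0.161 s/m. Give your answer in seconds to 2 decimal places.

1.10 s

A = Σ Sᵢαᵢ = 13.8·0.03 + 203.7·0.34 + 203.7·0.07 + 21.3·0.44 + 19.1·0.33 + 14.8·0.01 + 194.1·0.19 = 136.633 sabins.
V = 15.2·13.4·4.6 = 936.928 m³.
RT60 = 0.161 · V / A = 0.161 × 936.928 / 136.633 = 1.10 s.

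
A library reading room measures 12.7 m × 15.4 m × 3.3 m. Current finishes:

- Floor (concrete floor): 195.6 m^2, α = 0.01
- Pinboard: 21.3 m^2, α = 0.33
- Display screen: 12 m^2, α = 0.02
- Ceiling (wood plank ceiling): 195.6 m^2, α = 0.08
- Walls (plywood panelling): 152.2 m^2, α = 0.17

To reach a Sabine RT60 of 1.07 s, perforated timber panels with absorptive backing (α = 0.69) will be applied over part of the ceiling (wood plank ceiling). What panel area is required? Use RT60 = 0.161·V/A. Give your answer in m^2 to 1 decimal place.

76.0

Total absorption A₁ = 195.6×0.01 + 21.3×0.33 + 12×0.02 + 195.6×0.08 + 152.2×0.17
  = 1.956 + 7.029 + 0.240 + 15.648 + 25.874 = 50.747 m^2 sabins.
V = 645.414 m³. Target absorption A₂ = 0.161 × 645.414 / 1.07 = 97.114 sabins.
ΔA needed = 97.114 − 50.747 = 46.367 sabins.
Each m^2 of panel replacing the ceiling (wood plank ceiling) adds (0.69 − 0.08) = 0.61 sabins.
Panel area = 46.367 / 0.61 = 76.0 m^2.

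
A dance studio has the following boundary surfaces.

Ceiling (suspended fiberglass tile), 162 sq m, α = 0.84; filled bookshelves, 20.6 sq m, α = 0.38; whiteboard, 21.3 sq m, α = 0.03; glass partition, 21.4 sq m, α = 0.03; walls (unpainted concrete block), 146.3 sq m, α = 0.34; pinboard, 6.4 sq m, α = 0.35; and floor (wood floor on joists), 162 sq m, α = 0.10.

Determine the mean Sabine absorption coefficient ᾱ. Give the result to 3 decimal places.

0.395

Total surface area S = 540.0 sq m.
A = 162×0.84 + 20.6×0.38 + 21.3×0.03 + 21.4×0.03 + 146.3×0.34 + 6.4×0.35 + 162×0.10 = 213.371 sabins.
ᾱ = A/S = 0.395.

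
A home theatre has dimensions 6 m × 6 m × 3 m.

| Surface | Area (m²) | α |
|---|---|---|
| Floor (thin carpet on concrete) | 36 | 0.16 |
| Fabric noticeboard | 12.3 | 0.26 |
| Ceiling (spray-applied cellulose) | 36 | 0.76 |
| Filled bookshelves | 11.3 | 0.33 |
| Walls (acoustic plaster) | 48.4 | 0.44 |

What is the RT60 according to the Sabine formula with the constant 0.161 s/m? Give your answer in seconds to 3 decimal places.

Equivalent absorption area: A = 36*0.16 + 12.3*0.26 + 36*0.76 + 11.3*0.33 + 48.4*0.44 = 61.343 m².
Volume V = 6 × 6 × 3 = 108 m³.
RT60 = 0.161 · V / A = 0.161 × 108 / 61.343 = 0.283 s.

0.283 s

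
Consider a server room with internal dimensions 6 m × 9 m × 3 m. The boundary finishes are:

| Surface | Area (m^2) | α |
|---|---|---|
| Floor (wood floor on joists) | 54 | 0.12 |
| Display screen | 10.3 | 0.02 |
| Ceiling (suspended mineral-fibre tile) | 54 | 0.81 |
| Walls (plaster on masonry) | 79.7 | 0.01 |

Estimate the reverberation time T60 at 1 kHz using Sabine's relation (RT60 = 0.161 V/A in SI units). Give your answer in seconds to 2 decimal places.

0.51 s

Total absorption A = 54·0.12 + 10.3·0.02 + 54·0.81 + 79.7·0.01
  = 6.480 + 0.206 + 43.740 + 0.797 = 51.223 m^2 sabins.
Volume V = 6 × 9 × 3 = 162 m³.
Sabine: RT60 = 0.161 × 162 / 51.223 = 0.51 s.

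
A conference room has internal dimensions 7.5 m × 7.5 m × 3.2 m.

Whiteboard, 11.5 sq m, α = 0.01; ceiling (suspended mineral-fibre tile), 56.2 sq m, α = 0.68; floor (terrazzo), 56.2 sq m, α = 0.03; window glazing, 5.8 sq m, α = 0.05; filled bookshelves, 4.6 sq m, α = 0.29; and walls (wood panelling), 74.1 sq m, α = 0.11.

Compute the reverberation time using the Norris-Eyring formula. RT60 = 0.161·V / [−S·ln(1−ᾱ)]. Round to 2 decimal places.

Total surface area S = 11.5 + 56.2 + 56.2 + 5.8 + 4.6 + 74.1 = 208.4 sq m.
Absorption A = 11.5×0.01 + 56.2×0.68 + 56.2×0.03 + 5.8×0.05 + 4.6×0.29 + 74.1×0.11 = 49.792 sabins.
ᾱ = 49.792 / 208.4 = 0.2389.
Eyring denominator: −S ln(1−ᾱ) = 56.891.
V = 7.5 × 7.5 × 3.2 = 180 m³.
T = 0.161·V/[−S·ln(1−ᾱ)] = 0.161·180/56.891 = 0.51 s.

0.51 seconds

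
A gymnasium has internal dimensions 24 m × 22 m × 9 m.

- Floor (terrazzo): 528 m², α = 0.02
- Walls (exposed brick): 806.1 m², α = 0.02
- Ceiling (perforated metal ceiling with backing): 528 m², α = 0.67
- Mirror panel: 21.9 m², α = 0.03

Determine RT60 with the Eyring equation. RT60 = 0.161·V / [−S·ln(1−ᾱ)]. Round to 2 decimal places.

Total surface area S = 528 + 806.1 + 528 + 21.9 = 1884.0 m².
Σ(Sᵢαᵢ) = 528×0.02 + 806.1×0.02 + 528×0.67 + 21.9×0.03 = 381.099.
ᾱ = 381.099 / 1884.0 = 0.2023.
Eyring denominator: −S ln(1−ᾱ) = 425.827.
V = 24 × 22 × 9 = 4752 m³.
T = 0.161·V/[−S·ln(1−ᾱ)] = 0.161·4752/425.827 = 1.80 s.

1.80 sec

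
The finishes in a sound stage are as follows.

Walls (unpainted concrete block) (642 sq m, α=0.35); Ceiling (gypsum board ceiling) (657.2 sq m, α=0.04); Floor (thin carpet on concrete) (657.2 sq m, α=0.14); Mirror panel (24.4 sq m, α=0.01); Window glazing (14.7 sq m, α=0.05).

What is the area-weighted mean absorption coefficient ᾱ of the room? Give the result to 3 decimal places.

Total surface area S = 1995.5 sq m.
A = 642×0.35 + 657.2×0.04 + 657.2×0.14 + 24.4×0.01 + 14.7×0.05 = 343.975 sabins.
ᾱ = A/S = 0.172.

0.172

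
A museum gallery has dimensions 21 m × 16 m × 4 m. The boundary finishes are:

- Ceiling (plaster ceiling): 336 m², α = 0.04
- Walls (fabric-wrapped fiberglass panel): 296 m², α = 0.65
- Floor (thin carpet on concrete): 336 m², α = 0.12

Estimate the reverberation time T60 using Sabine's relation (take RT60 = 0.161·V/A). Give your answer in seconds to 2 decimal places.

A = Σ Sᵢαᵢ = 336·0.04 + 296·0.65 + 336·0.12 = 246.160 sabins.
Volume V = 21 × 16 × 4 = 1344 m³.
RT60 = 0.161 · V / A = 0.161 × 1344 / 246.160 = 0.88 s.

0.88 seconds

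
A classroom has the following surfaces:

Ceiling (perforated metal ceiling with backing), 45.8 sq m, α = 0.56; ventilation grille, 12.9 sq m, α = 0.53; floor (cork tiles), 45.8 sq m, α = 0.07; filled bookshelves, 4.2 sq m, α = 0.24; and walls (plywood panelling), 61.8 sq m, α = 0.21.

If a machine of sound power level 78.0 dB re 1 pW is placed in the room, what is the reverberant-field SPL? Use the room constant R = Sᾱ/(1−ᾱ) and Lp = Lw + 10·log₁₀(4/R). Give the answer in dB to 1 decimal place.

65.6 dB

A = 49.677 sabins; S = 170.5 sq m.
ᾱ = 0.2914, so room constant R = A/(1−ᾱ) = 70.106 sq m.
Lp = 78.0 + 10·log₁₀(4/70.106) = 78.0 + (-12.44) = 65.6 dB.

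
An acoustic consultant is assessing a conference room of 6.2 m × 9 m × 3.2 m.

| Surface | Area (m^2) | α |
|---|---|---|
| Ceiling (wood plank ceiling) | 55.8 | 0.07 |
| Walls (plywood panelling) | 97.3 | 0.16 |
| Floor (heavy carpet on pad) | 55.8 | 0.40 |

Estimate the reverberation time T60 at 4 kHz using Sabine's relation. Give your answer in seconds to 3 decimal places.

Total absorption A = 55.8·0.07 + 97.3·0.16 + 55.8·0.40
  = 3.906 + 15.568 + 22.320 = 41.794 m^2 sabins.
Volume V = 6.2 × 9 × 3.2 = 178.56 m³.
RT60 = 0.161 · V / A = 0.161 × 178.56 / 41.794 = 0.688 s.

0.688 s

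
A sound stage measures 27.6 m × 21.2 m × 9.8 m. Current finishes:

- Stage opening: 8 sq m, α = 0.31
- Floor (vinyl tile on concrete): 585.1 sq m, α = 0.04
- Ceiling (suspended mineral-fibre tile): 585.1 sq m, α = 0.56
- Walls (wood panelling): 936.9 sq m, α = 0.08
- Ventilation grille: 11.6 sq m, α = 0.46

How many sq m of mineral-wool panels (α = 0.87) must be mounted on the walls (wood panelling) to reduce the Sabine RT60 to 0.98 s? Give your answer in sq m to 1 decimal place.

A₁ = Σ Sᵢαᵢ = 8×0.31 + 585.1×0.04 + 585.1×0.56 + 936.9×0.08 + 11.6×0.46 = 433.828 sabins.
Required A₂ = 0.161·5734.176/0.98 = 942.043 sabins.
Absorption to add: 942.043 − 433.828 = 508.215 sabins.
Net gain per sq m: Δα = 0.87 − 0.08 = 0.79.
Panel area = 508.215 / 0.79 = 643.3 sq m.

643.3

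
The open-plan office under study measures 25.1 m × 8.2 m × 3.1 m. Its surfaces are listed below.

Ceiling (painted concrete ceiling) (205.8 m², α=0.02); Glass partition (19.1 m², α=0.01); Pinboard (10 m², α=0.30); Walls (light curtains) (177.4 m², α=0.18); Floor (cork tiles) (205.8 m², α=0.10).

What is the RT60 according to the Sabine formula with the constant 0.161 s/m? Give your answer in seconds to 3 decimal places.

Total absorption A = 205.8*0.02 + 19.1*0.01 + 10*0.30 + 177.4*0.18 + 205.8*0.10
  = 4.116 + 0.191 + 3.000 + 31.932 + 20.580 = 59.819 m² sabins.
V = 25.1·8.2·3.1 = 638.042 m³.
T = 0.161 V/A = 0.161·638.042/59.819 = 1.717 s.

1.717 s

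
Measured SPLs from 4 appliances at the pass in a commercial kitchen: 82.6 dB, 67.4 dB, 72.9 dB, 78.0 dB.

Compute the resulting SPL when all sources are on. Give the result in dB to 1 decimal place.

Σ 10^(Lᵢ/10) = 2.701e+08.
L_total = 10·log₁₀(2.701e+08) = 84.3 dB.

84.3 dB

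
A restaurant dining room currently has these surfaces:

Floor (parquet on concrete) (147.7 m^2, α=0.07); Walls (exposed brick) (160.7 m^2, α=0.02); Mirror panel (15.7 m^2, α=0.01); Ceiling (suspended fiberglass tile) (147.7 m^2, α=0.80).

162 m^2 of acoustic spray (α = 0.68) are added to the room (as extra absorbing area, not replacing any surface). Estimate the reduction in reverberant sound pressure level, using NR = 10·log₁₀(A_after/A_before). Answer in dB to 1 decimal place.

2.6 dB

Total absorption A_before = 147.7×0.07 + 160.7×0.02 + 15.7×0.01 + 147.7×0.80
  = 10.339 + 3.214 + 0.157 + 118.160 = 131.870 m^2 sabins.
Added absorption = 162 × 0.68 = 110.160 sabins.
New total A_after = 242.030 sabins.
Reduction = 10 log₁₀(A_after/A_before) = 10 log₁₀(1.8354) = 2.6 dB.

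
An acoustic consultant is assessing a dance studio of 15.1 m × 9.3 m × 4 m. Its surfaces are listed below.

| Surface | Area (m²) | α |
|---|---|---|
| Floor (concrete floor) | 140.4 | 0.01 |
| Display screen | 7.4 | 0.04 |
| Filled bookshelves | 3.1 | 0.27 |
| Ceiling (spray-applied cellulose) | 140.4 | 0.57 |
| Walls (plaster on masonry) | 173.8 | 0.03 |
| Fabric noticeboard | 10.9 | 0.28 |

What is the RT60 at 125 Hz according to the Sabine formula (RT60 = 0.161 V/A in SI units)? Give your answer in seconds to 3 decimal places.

0.996 seconds

Total absorption A = 140.4·0.01 + 7.4·0.04 + 3.1·0.27 + 140.4·0.57 + 173.8·0.03 + 10.9·0.28
  = 1.404 + 0.296 + 0.837 + 80.028 + 5.214 + 3.052 = 90.831 m² sabins.
V = 15.1·9.3·4 = 561.72 m³.
T = 0.161 V/A = 0.161·561.72/90.831 = 0.996 s.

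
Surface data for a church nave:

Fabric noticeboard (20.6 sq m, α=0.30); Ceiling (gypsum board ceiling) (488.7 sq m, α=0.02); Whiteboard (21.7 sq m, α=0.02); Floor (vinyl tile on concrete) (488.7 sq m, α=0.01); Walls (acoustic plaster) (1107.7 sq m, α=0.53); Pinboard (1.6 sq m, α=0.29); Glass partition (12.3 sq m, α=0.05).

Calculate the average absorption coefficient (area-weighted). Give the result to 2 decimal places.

Total surface area S = 2141.3 sq m.
A = 20.6·0.30 + 488.7·0.02 + 21.7·0.02 + 488.7·0.01 + 1107.7·0.53 + 1.6·0.29 + 12.3·0.05 = 609.435 sabins.
ᾱ = 609.435 / 2141.3 = 0.28.

0.28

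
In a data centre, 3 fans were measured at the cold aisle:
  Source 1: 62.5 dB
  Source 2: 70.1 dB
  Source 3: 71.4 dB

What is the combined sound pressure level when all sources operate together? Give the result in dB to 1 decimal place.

Σ 10^(Lᵢ/10) = 2.582e+07.
Back to dB: 10·log₁₀ Σ = 74.1 dB.

74.1 dB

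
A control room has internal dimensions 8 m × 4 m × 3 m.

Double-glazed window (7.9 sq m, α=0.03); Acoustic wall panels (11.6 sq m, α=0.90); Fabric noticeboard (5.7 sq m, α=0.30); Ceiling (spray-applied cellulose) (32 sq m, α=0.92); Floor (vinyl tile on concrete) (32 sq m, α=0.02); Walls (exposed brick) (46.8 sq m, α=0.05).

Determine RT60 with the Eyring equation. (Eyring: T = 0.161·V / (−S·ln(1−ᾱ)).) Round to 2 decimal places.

Total surface area S = 7.9 + 11.6 + 5.7 + 32 + 32 + 46.8 = 136.0 sq m.
Σ(Sᵢαᵢ) = 7.9·0.03 + 11.6·0.90 + 5.7·0.30 + 32·0.92 + 32·0.02 + 46.8·0.05 = 44.807.
Mean coefficient ᾱ = A/S = 0.3295.
Eyring denominator: −S ln(1−ᾱ) = 54.363.
V = 8 × 4 × 3 = 96 m³.
T = 0.161·V/[−S·ln(1−ᾱ)] = 0.161·96/54.363 = 0.28 s.

0.28 seconds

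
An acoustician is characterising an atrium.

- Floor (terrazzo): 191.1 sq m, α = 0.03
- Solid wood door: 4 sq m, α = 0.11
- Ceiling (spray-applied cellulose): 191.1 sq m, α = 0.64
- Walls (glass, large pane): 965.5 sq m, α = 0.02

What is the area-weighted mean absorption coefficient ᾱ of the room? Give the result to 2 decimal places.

0.11

S = Σ Sᵢ = 191.1 + 4 + 191.1 + 965.5 = 1351.7 sq m.
Weighted sum Σ Sα = 147.787.
ᾱ = A/S = 0.11.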